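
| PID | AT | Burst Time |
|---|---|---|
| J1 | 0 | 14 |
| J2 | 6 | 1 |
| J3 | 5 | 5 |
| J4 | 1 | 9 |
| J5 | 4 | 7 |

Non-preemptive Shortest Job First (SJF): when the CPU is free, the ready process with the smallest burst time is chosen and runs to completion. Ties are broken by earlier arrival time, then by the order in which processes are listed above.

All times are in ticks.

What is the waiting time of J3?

10

Schedule: | J1 0-14 | J2 14-15 | J3 15-20 | J5 20-27 | J4 27-36 |
Completion: J1=14  J2=15  J3=20  J4=36  J5=27
Turnaround (C−A): J1=14  J2=9  J3=15  J4=35  J5=23
Waiting(J3) = turnaround − burst = 15 − 5 = 10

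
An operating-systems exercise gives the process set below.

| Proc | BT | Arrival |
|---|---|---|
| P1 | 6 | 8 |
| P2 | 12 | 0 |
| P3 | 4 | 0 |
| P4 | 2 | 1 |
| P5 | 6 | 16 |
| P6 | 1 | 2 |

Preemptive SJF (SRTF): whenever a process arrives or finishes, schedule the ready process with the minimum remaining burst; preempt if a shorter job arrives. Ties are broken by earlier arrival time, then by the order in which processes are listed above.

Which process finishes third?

Timeline: | P3 0-1 | P4 1-3 | P6 3-4 | P3 4-7 | P2 7-8 | P1 8-14 | P2 14-16 | P5 16-22 | P2 22-31 |
Completion: P1=14  P2=31  P3=7  P4=3  P5=22  P6=4
Turnaround (C−A): P1=6  P2=31  P3=7  P4=2  P5=6  P6=2
Finish order: P4 → P6 → P3 → P1 → P5 → P2

P3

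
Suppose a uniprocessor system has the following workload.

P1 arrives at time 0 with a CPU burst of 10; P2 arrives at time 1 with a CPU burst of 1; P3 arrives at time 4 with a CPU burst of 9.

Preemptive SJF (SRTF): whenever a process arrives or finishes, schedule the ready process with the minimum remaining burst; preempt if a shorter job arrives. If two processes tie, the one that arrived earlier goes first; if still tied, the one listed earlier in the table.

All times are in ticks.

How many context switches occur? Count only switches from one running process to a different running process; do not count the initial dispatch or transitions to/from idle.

3

Schedule: | P1 0-1 | P2 1-2 | P1 2-11 | P3 11-20 |
Completion: P1=11  P2=2  P3=20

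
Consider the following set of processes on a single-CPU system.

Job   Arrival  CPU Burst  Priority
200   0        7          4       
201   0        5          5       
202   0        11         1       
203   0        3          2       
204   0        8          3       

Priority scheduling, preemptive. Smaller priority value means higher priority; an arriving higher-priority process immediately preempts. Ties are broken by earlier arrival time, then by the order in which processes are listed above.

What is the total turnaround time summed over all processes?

110

Schedule: | 202 0-11 | 203 11-14 | 204 14-22 | 200 22-29 | 201 29-34 |
Completion: 200=29  201=34  202=11  203=14  204=22
Turnaround = completion − arrival: 200=29, 201=34, 202=11, 203=14, 204=22
Total turnaround = 29 + 34 + 11 + 14 + 22 = 110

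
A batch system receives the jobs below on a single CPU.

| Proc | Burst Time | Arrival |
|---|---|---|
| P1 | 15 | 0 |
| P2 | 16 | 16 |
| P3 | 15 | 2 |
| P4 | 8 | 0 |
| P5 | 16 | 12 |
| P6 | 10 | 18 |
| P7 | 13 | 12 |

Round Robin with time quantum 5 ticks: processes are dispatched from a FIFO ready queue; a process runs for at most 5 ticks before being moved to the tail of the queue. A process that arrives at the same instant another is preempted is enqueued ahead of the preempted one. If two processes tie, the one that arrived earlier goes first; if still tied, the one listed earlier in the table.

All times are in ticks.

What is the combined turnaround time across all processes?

Schedule: | P1 0-5 | P4 5-10 | P3 10-15 | P1 15-20 | P4 20-23 | P5 23-28 | P7 28-33 | P3 33-38 | P2 38-43 | P6 43-48 | P1 48-53 | P5 53-58 | P7 58-63 | P3 63-68 | P2 68-73 | P6 73-78 | P5 78-83 | P7 83-86 | P2 86-91 | P5 91-92 | P2 92-93 |
Completion: P1=53  P2=93  P3=68  P4=23  P5=92  P6=78  P7=86
Turnaround = completion − arrival: P1=53, P2=77, P3=66, P4=23, P5=80, P6=60, P7=74
Total turnaround = 53 + 77 + 66 + 23 + 80 + 60 + 74 = 433

433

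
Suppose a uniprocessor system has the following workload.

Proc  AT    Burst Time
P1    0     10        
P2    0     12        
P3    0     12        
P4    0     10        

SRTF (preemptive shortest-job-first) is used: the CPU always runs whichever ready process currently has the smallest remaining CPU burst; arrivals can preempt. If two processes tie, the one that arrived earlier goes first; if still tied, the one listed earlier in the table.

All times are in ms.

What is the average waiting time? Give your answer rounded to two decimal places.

15.50

Gantt: | P1 0-10 | P4 10-20 | P2 20-32 | P3 32-44 |
Completion: P1=10  P2=32  P3=44  P4=20
Turnaround (C−A): P1=10  P2=32  P3=44  P4=20
Waiting times: P1=0, P2=20, P3=32, P4=10
Average waiting = (0+20+32+10) / 4 = 62/4 = 15.50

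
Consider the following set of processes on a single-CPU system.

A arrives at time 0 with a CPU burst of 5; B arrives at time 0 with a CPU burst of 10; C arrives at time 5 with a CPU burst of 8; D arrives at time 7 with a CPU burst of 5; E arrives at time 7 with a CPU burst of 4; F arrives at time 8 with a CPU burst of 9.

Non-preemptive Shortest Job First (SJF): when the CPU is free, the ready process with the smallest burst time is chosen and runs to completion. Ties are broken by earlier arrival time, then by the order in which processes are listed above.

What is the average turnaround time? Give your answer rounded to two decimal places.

Timeline: | A 0-5 | C 5-13 | E 13-17 | D 17-22 | F 22-31 | B 31-41 |
Completion: A=5  B=41  C=13  D=22  E=17  F=31
Turnaround (C−A): A=5  B=41  C=8  D=15  E=10  F=23
Turnaround times: A=5, B=41, C=8, D=15, E=10, F=23
Average turnaround = (5+41+8+15+10+23) / 6 = 102/6 = 17.00

17.00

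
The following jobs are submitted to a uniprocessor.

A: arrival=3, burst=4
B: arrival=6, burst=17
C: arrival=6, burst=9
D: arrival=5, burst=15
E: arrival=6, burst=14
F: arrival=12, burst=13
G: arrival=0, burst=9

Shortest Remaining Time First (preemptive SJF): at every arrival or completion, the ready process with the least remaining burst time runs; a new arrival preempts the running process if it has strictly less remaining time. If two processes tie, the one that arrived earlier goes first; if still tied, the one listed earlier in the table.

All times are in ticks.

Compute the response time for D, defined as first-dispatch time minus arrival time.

Schedule: | G 0-3 | A 3-7 | G 7-13 | C 13-22 | F 22-35 | E 35-49 | D 49-64 | B 64-81 |
Completion: A=7  B=81  C=22  D=64  E=49  F=35  G=13
Turnaround (C−A): A=4  B=75  C=16  D=59  E=43  F=23  G=13
Response(D) = first start − arrival = 49 − 5 = 44

44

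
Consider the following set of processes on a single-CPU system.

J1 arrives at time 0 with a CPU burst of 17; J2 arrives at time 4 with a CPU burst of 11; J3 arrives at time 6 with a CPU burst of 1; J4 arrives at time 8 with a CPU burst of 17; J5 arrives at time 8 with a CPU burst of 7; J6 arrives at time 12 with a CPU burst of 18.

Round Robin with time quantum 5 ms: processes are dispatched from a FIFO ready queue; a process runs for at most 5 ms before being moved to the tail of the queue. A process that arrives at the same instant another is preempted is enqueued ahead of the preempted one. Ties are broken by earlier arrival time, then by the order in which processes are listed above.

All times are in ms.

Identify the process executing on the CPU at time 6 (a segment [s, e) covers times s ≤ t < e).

J2

Schedule: | J1 0-5 | J2 5-10 | J1 10-15 | J3 15-16 | J4 16-21 | J5 21-26 | J2 26-31 | J6 31-36 | J1 36-41 | J4 41-46 | J5 46-48 | J2 48-49 | J6 49-54 | J1 54-56 | J4 56-61 | J6 61-66 | J4 66-68 | J6 68-71 |
Completion: J1=56  J2=49  J3=16  J4=68  J5=48  J6=71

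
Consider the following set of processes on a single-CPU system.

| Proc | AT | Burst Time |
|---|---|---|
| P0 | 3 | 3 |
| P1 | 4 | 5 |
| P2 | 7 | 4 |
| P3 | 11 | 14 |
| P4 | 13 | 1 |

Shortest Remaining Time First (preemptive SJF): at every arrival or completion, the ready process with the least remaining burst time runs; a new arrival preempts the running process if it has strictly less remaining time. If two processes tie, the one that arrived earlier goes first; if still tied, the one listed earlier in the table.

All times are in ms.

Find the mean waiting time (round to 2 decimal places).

2.40

Schedule: | idle 0-3 | P0 3-6 | P1 6-11 | P2 11-13 | P4 13-14 | P2 14-16 | P3 16-30 |
Completion: P0=6  P1=11  P2=16  P3=30  P4=14
Turnaround (C−A): P0=3  P1=7  P2=9  P3=19  P4=1
Waiting times: P0=0, P1=2, P2=5, P3=5, P4=0
Average waiting = (0+2+5+5+0) / 5 = 12/5 = 2.40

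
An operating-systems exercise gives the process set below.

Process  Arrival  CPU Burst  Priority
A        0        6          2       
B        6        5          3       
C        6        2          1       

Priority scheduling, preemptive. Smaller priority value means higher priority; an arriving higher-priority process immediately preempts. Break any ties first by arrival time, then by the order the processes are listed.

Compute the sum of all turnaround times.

15

Schedule: | A 0-6 | C 6-8 | B 8-13 |
Completion: A=6  B=13  C=8
Turnaround (C−A): A=6  B=7  C=2
Turnaround = completion − arrival: A=6, B=7, C=2
Total turnaround = 6 + 7 + 2 = 15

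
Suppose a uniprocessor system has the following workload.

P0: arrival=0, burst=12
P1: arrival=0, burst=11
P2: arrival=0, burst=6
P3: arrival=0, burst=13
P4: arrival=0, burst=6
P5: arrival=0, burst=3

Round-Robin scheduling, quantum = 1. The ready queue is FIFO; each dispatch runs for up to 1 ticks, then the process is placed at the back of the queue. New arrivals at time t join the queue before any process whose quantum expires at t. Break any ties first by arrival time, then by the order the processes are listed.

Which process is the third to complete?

P4

Gantt: | P0 0-1 | P1 1-2 | P2 2-3 | P3 3-4 | P4 4-5 | P5 5-6 | P0 6-7 | P1 7-8 | P2 8-9 | P3 9-10 | P4 10-11 | P5 11-12 | P0 12-13 | P1 13-14 | P2 14-15 | P3 15-16 | P4 16-17 | P5 17-18 | P0 18-19 | P1 19-20 | P2 20-21 | P3 21-22 | P4 22-23 | P0 23-24 | P1 24-25 | P2 25-26 | P3 26-27 | P4 27-28 | P0 28-29 | P1 29-30 | P2 30-31 | P3 31-32 | P4 32-33 | P0 33-34 | P1 34-35 | P3 35-36 | P0 36-37 | P1 37-38 | P3 38-39 | P0 39-40 | P1 40-41 | P3 41-42 | P0 42-43 | P1 43-44 | P3 44-45 | P0 45-46 | P1 46-47 | P3 47-48 | P0 48-49 | P3 49-51 |
Completion: P0=49  P1=47  P2=31  P3=51  P4=33  P5=18
Finish order: P5 → P2 → P4 → P1 → P0 → P3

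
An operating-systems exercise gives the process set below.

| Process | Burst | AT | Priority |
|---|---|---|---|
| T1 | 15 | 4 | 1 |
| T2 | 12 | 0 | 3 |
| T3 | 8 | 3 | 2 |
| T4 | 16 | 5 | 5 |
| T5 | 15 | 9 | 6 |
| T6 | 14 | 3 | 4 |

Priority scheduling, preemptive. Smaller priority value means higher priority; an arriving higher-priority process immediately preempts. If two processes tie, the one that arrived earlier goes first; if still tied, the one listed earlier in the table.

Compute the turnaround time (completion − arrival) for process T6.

Timeline: | T2 0-3 | T3 3-4 | T1 4-19 | T3 19-26 | T2 26-35 | T6 35-49 | T4 49-65 | T5 65-80 |
Completion: T1=19  T2=35  T3=26  T4=65  T5=80  T6=49
Turnaround (C−A): T1=15  T2=35  T3=23  T4=60  T5=71  T6=46
Turnaround(T6) = completion − arrival = 49 − 3 = 46

46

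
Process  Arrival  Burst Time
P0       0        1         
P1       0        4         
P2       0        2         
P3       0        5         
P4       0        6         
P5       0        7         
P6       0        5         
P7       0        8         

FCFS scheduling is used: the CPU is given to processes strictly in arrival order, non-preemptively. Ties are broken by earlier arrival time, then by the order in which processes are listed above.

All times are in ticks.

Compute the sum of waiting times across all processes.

98

Schedule: | P0 0-1 | P1 1-5 | P2 5-7 | P3 7-12 | P4 12-18 | P5 18-25 | P6 25-30 | P7 30-38 |
Completion: P0=1  P1=5  P2=7  P3=12  P4=18  P5=25  P6=30  P7=38
Turnaround (C−A): P0=1  P1=5  P2=7  P3=12  P4=18  P5=25  P6=30  P7=38
Waiting = turnaround − burst: P0=0, P1=1, P2=5, P3=7, P4=12, P5=18, P6=25, P7=30
Total waiting = 0 + 1 + 5 + 7 + 12 + 18 + 25 + 30 = 98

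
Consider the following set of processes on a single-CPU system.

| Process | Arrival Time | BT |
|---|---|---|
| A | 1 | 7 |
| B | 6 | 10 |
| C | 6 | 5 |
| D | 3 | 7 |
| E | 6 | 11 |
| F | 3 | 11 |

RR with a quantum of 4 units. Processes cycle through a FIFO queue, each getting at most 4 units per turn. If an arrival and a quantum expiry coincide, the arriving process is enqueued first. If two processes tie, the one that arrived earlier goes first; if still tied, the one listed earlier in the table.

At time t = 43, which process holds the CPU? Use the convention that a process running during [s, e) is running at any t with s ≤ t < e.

E

Gantt: | idle 0-1 | A 1-5 | D 5-9 | F 9-13 | A 13-16 | B 16-20 | C 20-24 | E 24-28 | D 28-31 | F 31-35 | B 35-39 | C 39-40 | E 40-44 | F 44-47 | B 47-49 | E 49-52 |
Completion: A=16  B=49  C=40  D=31  E=52  F=47
Turnaround (C−A): A=15  B=43  C=34  D=28  E=46  F=44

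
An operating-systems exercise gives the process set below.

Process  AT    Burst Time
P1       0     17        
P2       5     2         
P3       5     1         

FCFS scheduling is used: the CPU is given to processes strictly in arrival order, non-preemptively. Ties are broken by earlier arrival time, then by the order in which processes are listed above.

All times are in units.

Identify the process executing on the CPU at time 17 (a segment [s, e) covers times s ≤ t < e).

Timeline: | P1 0-17 | P2 17-19 | P3 19-20 |
Completion: P1=17  P2=19  P3=20

P2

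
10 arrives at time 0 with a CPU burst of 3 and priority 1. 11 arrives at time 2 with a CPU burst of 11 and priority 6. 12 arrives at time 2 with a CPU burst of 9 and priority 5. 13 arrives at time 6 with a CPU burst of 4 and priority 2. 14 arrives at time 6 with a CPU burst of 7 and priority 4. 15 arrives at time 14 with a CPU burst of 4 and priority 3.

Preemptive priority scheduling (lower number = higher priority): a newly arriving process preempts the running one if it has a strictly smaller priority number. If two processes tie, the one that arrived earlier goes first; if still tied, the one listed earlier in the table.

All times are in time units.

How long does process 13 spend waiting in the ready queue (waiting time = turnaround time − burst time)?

0

Gantt: | 10 0-3 | 12 3-6 | 13 6-10 | 14 10-14 | 15 14-18 | 14 18-21 | 12 21-27 | 11 27-38 |
Completion: 10=3  11=38  12=27  13=10  14=21  15=18
Waiting(13) = turnaround − burst = 4 − 4 = 0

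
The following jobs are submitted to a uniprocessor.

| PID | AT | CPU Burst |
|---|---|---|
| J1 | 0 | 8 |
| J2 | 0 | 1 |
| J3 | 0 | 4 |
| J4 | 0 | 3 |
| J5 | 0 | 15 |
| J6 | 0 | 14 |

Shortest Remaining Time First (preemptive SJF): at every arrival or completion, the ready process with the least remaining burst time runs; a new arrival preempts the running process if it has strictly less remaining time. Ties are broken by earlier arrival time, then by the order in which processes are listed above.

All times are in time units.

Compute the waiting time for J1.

8

Gantt: | J2 0-1 | J4 1-4 | J3 4-8 | J1 8-16 | J6 16-30 | J5 30-45 |
Completion: J1=16  J2=1  J3=8  J4=4  J5=45  J6=30
Waiting(J1) = turnaround − burst = 16 − 8 = 8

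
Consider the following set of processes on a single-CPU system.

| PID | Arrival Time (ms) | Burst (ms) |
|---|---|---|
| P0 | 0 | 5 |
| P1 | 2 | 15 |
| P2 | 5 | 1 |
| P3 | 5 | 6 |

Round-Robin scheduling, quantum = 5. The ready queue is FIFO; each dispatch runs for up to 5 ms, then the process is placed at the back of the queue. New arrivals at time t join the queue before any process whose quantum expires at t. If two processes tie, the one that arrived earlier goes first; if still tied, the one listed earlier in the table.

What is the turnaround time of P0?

Gantt: | P0 0-5 | P1 5-10 | P2 10-11 | P3 11-16 | P1 16-21 | P3 21-22 | P1 22-27 |
Completion: P0=5  P1=27  P2=11  P3=22
Turnaround (C−A): P0=5  P1=25  P2=6  P3=17
Turnaround(P0) = completion − arrival = 5 − 0 = 5

5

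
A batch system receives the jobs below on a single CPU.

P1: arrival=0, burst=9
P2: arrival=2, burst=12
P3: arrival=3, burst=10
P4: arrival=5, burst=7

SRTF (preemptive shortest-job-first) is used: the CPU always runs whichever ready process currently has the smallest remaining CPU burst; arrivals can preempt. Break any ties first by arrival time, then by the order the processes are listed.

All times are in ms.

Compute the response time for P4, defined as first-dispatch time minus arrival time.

4

Timeline: | P1 0-9 | P4 9-16 | P3 16-26 | P2 26-38 |
Completion: P1=9  P2=38  P3=26  P4=16
Turnaround (C−A): P1=9  P2=36  P3=23  P4=11
Response(P4) = first start − arrival = 9 − 5 = 4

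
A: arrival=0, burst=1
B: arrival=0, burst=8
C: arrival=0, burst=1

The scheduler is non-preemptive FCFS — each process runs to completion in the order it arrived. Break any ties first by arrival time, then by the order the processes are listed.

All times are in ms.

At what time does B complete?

Schedule: | A 0-1 | B 1-9 | C 9-10 |
Completion: A=1  B=9  C=10

9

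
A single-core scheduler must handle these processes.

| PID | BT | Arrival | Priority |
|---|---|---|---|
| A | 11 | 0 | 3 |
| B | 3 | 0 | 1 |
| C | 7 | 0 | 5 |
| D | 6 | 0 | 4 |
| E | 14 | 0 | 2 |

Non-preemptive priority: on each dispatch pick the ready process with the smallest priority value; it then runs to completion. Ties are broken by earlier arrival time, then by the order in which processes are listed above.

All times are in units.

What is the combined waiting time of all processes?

82

Timeline: | B 0-3 | E 3-17 | A 17-28 | D 28-34 | C 34-41 |
Completion: A=28  B=3  C=41  D=34  E=17
Turnaround (C−A): A=28  B=3  C=41  D=34  E=17
Waiting = turnaround − burst: A=17, B=0, C=34, D=28, E=3
Total waiting = 17 + 0 + 34 + 28 + 3 = 82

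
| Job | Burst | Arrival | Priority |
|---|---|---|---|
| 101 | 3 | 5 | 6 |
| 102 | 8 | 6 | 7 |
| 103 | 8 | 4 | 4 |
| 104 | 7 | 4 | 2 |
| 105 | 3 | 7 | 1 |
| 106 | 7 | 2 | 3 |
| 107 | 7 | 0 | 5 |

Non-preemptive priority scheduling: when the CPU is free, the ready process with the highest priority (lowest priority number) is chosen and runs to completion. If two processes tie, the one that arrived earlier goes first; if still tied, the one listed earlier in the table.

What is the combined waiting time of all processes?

Timeline: | 107 0-7 | 105 7-10 | 104 10-17 | 106 17-24 | 103 24-32 | 101 32-35 | 102 35-43 |
Completion: 101=35  102=43  103=32  104=17  105=10  106=24  107=7
Waiting = turnaround − burst: 101=27, 102=29, 103=20, 104=6, 105=0, 106=15, 107=0
Total waiting = 27 + 29 + 20 + 6 + 0 + 15 + 0 = 97

97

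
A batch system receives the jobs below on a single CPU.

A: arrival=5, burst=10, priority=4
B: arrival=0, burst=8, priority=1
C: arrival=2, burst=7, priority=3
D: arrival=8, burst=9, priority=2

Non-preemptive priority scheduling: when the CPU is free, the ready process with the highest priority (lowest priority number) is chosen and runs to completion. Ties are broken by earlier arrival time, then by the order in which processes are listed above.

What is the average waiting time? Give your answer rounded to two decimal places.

8.50

Gantt: | B 0-8 | D 8-17 | C 17-24 | A 24-34 |
Completion: A=34  B=8  C=24  D=17
Waiting times: A=19, B=0, C=15, D=0
Average waiting = (19+0+15+0) / 4 = 34/4 = 8.50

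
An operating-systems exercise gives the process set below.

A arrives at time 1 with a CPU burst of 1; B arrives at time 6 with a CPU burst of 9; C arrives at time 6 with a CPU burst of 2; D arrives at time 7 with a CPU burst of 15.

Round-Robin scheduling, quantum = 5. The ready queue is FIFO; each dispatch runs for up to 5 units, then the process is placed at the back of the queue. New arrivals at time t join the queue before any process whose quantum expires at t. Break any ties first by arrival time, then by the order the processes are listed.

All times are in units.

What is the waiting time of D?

Timeline: | idle 0-1 | A 1-2 | idle 2-6 | B 6-11 | C 11-13 | D 13-18 | B 18-22 | D 22-32 |
Completion: A=2  B=22  C=13  D=32
Waiting(D) = turnaround − burst = 25 − 15 = 10

10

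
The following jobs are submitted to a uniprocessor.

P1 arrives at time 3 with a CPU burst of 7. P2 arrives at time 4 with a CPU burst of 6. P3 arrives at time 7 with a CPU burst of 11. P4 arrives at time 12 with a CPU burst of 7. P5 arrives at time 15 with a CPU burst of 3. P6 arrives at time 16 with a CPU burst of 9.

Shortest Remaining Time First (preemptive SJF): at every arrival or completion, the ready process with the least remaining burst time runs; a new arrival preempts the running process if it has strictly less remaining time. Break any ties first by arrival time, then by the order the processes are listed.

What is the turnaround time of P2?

Timeline: | idle 0-3 | P1 3-10 | P2 10-16 | P5 16-19 | P4 19-26 | P6 26-35 | P3 35-46 |
Completion: P1=10  P2=16  P3=46  P4=26  P5=19  P6=35
Turnaround (C−A): P1=7  P2=12  P3=39  P4=14  P5=4  P6=19
Turnaround(P2) = completion − arrival = 16 − 4 = 12

12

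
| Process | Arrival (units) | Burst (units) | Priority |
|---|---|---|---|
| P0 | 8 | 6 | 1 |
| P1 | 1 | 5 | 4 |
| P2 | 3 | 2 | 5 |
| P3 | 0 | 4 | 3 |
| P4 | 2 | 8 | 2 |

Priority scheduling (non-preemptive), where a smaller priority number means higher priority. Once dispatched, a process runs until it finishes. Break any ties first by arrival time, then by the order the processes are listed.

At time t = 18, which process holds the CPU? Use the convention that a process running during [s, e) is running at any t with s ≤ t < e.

P1

Schedule: | P3 0-4 | P4 4-12 | P0 12-18 | P1 18-23 | P2 23-25 |
Completion: P0=18  P1=23  P2=25  P3=4  P4=12
Turnaround (C−A): P0=10  P1=22  P2=22  P3=4  P4=10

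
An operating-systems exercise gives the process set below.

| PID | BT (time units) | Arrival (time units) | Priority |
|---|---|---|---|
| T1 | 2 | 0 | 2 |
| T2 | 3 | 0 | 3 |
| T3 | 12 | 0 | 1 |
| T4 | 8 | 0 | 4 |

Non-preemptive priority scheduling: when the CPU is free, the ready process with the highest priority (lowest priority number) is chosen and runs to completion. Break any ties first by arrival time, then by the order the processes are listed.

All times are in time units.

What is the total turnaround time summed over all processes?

68

Gantt: | T3 0-12 | T1 12-14 | T2 14-17 | T4 17-25 |
Completion: T1=14  T2=17  T3=12  T4=25
Turnaround = completion − arrival: T1=14, T2=17, T3=12, T4=25
Total turnaround = 14 + 17 + 12 + 25 = 68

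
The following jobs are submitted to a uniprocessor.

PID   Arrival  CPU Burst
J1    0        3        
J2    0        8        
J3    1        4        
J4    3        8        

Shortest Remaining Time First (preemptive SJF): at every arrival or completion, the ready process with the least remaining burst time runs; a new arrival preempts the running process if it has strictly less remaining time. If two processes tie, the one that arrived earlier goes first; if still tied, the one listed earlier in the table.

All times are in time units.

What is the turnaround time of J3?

Timeline: | J1 0-3 | J3 3-7 | J2 7-15 | J4 15-23 |
Completion: J1=3  J2=15  J3=7  J4=23
Turnaround (C−A): J1=3  J2=15  J3=6  J4=20
Turnaround(J3) = completion − arrival = 7 − 1 = 6

6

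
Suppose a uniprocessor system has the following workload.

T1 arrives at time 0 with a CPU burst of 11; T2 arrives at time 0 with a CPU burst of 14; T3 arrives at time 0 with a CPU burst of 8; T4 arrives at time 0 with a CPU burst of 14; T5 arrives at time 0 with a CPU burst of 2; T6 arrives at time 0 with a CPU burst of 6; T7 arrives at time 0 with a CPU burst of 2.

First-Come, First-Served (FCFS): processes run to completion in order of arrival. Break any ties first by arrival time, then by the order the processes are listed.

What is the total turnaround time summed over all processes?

Gantt: | T1 0-11 | T2 11-25 | T3 25-33 | T4 33-47 | T5 47-49 | T6 49-55 | T7 55-57 |
Completion: T1=11  T2=25  T3=33  T4=47  T5=49  T6=55  T7=57
Turnaround = completion − arrival: T1=11, T2=25, T3=33, T4=47, T5=49, T6=55, T7=57
Total turnaround = 11 + 25 + 33 + 47 + 49 + 55 + 57 = 277

277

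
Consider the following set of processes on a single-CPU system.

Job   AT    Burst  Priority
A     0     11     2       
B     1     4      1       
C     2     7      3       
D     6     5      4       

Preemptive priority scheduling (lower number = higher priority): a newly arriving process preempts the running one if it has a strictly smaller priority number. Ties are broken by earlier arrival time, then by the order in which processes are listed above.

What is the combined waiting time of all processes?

33

Timeline: | A 0-1 | B 1-5 | A 5-15 | C 15-22 | D 22-27 |
Completion: A=15  B=5  C=22  D=27
Turnaround (C−A): A=15  B=4  C=20  D=21
Waiting = turnaround − burst: A=4, B=0, C=13, D=16
Total waiting = 4 + 0 + 13 + 16 = 33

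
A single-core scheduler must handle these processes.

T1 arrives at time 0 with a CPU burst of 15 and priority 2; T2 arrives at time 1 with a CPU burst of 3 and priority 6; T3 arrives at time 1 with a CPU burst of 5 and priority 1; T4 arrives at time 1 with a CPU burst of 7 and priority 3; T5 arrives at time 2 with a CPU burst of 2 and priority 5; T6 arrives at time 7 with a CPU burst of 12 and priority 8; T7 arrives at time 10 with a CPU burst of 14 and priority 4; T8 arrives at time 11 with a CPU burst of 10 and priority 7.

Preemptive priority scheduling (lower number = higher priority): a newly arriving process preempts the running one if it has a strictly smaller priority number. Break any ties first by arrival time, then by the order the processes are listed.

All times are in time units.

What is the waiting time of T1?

5

Schedule: | T1 0-1 | T3 1-6 | T1 6-20 | T4 20-27 | T7 27-41 | T5 41-43 | T2 43-46 | T8 46-56 | T6 56-68 |
Completion: T1=20  T2=46  T3=6  T4=27  T5=43  T6=68  T7=41  T8=56
Turnaround (C−A): T1=20  T2=45  T3=5  T4=26  T5=41  T6=61  T7=31  T8=45
Waiting(T1) = turnaround − burst = 20 − 15 = 5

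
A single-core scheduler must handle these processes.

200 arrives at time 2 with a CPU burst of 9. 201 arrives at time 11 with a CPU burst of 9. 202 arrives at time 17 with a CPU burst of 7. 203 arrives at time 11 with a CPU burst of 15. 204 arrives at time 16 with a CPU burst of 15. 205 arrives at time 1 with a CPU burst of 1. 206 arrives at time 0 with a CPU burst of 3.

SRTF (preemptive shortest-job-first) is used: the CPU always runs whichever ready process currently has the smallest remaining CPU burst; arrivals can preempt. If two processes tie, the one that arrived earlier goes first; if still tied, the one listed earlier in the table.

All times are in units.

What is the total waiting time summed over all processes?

Schedule: | 206 0-1 | 205 1-2 | 206 2-4 | 200 4-13 | 201 13-22 | 202 22-29 | 203 29-44 | 204 44-59 |
Completion: 200=13  201=22  202=29  203=44  204=59  205=2  206=4
Turnaround (C−A): 200=11  201=11  202=12  203=33  204=43  205=1  206=4
Waiting = turnaround − burst: 200=2, 201=2, 202=5, 203=18, 204=28, 205=0, 206=1
Total waiting = 2 + 2 + 5 + 18 + 28 + 0 + 1 = 56

56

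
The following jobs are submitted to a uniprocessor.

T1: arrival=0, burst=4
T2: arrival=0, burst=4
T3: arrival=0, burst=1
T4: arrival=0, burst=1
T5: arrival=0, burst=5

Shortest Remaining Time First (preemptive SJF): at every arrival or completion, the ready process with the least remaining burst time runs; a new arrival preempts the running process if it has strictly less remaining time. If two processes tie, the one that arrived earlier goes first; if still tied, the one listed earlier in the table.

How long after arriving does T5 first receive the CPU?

10

Timeline: | T3 0-1 | T4 1-2 | T1 2-6 | T2 6-10 | T5 10-15 |
Completion: T1=6  T2=10  T3=1  T4=2  T5=15
Response(T5) = first start − arrival = 10 − 0 = 10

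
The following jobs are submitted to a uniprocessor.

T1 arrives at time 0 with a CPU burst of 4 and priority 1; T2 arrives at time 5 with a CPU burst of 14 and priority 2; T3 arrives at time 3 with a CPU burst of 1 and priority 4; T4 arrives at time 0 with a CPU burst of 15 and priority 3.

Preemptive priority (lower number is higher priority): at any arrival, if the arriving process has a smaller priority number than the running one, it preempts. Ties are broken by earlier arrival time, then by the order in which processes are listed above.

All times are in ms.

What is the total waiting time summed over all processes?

48

Gantt: | T1 0-4 | T4 4-5 | T2 5-19 | T4 19-33 | T3 33-34 |
Completion: T1=4  T2=19  T3=34  T4=33
Turnaround (C−A): T1=4  T2=14  T3=31  T4=33
Waiting = turnaround − burst: T1=0, T2=0, T3=30, T4=18
Total waiting = 0 + 0 + 30 + 18 = 48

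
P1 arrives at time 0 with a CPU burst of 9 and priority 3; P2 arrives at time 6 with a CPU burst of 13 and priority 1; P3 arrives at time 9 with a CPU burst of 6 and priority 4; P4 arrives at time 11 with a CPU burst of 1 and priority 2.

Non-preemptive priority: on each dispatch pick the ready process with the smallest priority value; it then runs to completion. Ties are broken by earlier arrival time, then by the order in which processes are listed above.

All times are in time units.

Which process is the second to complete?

Schedule: | P1 0-9 | P2 9-22 | P4 22-23 | P3 23-29 |
Completion: P1=9  P2=22  P3=29  P4=23
Finish order: P1 → P2 → P4 → P3

P2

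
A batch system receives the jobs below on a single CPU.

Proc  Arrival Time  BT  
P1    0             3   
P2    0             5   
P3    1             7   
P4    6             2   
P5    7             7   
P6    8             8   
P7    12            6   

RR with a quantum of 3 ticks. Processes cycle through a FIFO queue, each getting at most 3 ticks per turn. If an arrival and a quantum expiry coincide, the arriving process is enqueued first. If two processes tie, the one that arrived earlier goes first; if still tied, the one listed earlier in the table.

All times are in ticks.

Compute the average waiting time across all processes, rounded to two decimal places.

Timeline: | P1 0-3 | P2 3-6 | P3 6-9 | P4 9-11 | P2 11-13 | P5 13-16 | P6 16-19 | P3 19-22 | P7 22-25 | P5 25-28 | P6 28-31 | P3 31-32 | P7 32-35 | P5 35-36 | P6 36-38 |
Completion: P1=3  P2=13  P3=32  P4=11  P5=36  P6=38  P7=35
Waiting times: P1=0, P2=8, P3=24, P4=3, P5=22, P6=22, P7=17
Average waiting = (0+8+24+3+22+22+17) / 7 = 96/7 = 13.71

13.71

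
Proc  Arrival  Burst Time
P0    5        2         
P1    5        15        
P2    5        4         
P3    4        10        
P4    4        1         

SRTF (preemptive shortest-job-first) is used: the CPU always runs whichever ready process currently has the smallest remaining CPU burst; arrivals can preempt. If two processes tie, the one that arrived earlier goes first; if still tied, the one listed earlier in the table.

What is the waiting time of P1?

Schedule: | idle 0-4 | P4 4-5 | P0 5-7 | P2 7-11 | P3 11-21 | P1 21-36 |
Completion: P0=7  P1=36  P2=11  P3=21  P4=5
Turnaround (C−A): P0=2  P1=31  P2=6  P3=17  P4=1
Waiting(P1) = turnaround − burst = 31 − 15 = 16

16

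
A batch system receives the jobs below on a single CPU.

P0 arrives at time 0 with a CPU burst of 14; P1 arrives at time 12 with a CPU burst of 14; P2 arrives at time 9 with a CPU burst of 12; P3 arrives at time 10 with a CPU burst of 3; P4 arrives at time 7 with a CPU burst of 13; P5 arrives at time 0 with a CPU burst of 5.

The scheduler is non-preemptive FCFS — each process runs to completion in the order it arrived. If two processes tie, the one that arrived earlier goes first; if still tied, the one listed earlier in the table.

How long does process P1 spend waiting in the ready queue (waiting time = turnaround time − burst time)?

35

Timeline: | P0 0-14 | P5 14-19 | P4 19-32 | P2 32-44 | P3 44-47 | P1 47-61 |
Completion: P0=14  P1=61  P2=44  P3=47  P4=32  P5=19
Turnaround (C−A): P0=14  P1=49  P2=35  P3=37  P4=25  P5=19
Waiting(P1) = turnaround − burst = 49 − 14 = 35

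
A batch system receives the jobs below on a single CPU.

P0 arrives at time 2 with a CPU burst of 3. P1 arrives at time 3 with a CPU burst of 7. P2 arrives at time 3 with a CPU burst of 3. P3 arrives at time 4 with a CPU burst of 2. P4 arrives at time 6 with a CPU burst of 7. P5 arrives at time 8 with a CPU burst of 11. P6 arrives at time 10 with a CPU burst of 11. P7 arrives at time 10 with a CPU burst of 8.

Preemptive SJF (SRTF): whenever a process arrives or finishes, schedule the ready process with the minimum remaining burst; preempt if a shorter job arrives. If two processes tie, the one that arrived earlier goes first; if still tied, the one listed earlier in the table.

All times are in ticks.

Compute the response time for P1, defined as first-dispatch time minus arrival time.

7

Schedule: | idle 0-2 | P0 2-5 | P3 5-7 | P2 7-10 | P1 10-17 | P4 17-24 | P7 24-32 | P5 32-43 | P6 43-54 |
Completion: P0=5  P1=17  P2=10  P3=7  P4=24  P5=43  P6=54  P7=32
Response(P1) = first start − arrival = 10 − 3 = 7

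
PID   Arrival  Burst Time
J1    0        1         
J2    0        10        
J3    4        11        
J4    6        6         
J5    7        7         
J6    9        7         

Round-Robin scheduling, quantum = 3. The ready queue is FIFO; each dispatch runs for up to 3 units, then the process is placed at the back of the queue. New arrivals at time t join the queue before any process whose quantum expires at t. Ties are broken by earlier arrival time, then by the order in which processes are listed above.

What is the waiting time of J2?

28

Gantt: | J1 0-1 | J2 1-4 | J3 4-7 | J2 7-10 | J4 10-13 | J5 13-16 | J3 16-19 | J6 19-22 | J2 22-25 | J4 25-28 | J5 28-31 | J3 31-34 | J6 34-37 | J2 37-38 | J5 38-39 | J3 39-41 | J6 41-42 |
Completion: J1=1  J2=38  J3=41  J4=28  J5=39  J6=42
Waiting(J2) = turnaround − burst = 38 − 10 = 28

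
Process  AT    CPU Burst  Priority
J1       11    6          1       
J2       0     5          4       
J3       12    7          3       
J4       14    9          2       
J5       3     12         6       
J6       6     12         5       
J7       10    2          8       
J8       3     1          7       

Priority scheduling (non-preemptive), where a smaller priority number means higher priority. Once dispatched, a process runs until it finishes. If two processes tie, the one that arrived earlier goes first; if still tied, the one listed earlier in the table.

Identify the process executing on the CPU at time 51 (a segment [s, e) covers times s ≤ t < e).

Schedule: | J2 0-5 | J5 5-17 | J1 17-23 | J4 23-32 | J3 32-39 | J6 39-51 | J8 51-52 | J7 52-54 |
Completion: J1=23  J2=5  J3=39  J4=32  J5=17  J6=51  J7=54  J8=52

J8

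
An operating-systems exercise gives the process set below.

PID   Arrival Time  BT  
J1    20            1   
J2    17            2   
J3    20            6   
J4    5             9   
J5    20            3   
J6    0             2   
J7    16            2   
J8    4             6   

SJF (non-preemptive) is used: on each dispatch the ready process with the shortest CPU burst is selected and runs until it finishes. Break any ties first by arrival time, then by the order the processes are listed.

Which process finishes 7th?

Gantt: | J6 0-2 | idle 2-4 | J8 4-10 | J4 10-19 | J7 19-21 | J1 21-22 | J2 22-24 | J5 24-27 | J3 27-33 |
Completion: J1=22  J2=24  J3=33  J4=19  J5=27  J6=2  J7=21  J8=10
Turnaround (C−A): J1=2  J2=7  J3=13  J4=14  J5=7  J6=2  J7=5  J8=6
Finish order: J6 → J8 → J4 → J7 → J1 → J2 → J5 → J3

J5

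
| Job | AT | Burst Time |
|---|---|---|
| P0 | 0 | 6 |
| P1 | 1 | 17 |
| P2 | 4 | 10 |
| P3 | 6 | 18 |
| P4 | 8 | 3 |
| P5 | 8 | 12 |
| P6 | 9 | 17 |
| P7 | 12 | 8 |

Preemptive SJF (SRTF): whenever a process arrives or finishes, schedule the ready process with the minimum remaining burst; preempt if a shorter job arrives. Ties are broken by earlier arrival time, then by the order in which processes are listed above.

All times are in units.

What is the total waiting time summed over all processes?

183

Timeline: | P0 0-6 | P2 6-8 | P4 8-11 | P2 11-19 | P7 19-27 | P5 27-39 | P1 39-56 | P6 56-73 | P3 73-91 |
Completion: P0=6  P1=56  P2=19  P3=91  P4=11  P5=39  P6=73  P7=27
Waiting = turnaround − burst: P0=0, P1=38, P2=5, P3=67, P4=0, P5=19, P6=47, P7=7
Total waiting = 0 + 38 + 5 + 67 + 0 + 19 + 47 + 7 = 183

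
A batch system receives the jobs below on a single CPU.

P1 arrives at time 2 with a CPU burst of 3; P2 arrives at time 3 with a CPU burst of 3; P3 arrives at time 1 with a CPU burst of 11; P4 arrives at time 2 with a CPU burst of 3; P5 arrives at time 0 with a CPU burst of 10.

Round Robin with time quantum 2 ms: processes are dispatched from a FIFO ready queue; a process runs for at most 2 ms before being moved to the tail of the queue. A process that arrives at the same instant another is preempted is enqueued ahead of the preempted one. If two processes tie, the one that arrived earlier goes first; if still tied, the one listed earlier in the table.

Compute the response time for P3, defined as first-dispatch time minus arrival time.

1

Schedule: | P5 0-2 | P3 2-4 | P1 4-6 | P4 6-8 | P5 8-10 | P2 10-12 | P3 12-14 | P1 14-15 | P4 15-16 | P5 16-18 | P2 18-19 | P3 19-21 | P5 21-23 | P3 23-25 | P5 25-27 | P3 27-30 |
Completion: P1=15  P2=19  P3=30  P4=16  P5=27
Turnaround (C−A): P1=13  P2=16  P3=29  P4=14  P5=27
Response(P3) = first start − arrival = 2 − 1 = 1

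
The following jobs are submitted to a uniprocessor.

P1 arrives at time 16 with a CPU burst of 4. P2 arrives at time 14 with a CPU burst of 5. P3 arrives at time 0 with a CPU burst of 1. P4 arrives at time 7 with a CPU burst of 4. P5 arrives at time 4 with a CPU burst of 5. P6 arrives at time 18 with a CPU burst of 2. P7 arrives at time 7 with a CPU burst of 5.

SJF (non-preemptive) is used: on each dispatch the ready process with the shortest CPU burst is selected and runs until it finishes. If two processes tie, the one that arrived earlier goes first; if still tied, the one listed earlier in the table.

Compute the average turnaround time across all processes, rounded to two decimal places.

Schedule: | P3 0-1 | idle 1-4 | P5 4-9 | P4 9-13 | P7 13-18 | P6 18-20 | P1 20-24 | P2 24-29 |
Completion: P1=24  P2=29  P3=1  P4=13  P5=9  P6=20  P7=18
Turnaround times: P1=8, P2=15, P3=1, P4=6, P5=5, P6=2, P7=11
Average turnaround = (8+15+1+6+5+2+11) / 7 = 48/7 = 6.86

6.86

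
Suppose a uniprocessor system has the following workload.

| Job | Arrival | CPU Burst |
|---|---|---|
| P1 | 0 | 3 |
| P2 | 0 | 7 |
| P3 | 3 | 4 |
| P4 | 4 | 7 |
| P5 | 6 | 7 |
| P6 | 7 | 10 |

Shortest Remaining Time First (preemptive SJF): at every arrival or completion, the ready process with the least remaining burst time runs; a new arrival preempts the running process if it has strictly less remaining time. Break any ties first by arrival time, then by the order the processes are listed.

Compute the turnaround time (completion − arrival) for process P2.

14

Schedule: | P1 0-3 | P3 3-7 | P2 7-14 | P4 14-21 | P5 21-28 | P6 28-38 |
Completion: P1=3  P2=14  P3=7  P4=21  P5=28  P6=38
Turnaround(P2) = completion − arrival = 14 − 0 = 14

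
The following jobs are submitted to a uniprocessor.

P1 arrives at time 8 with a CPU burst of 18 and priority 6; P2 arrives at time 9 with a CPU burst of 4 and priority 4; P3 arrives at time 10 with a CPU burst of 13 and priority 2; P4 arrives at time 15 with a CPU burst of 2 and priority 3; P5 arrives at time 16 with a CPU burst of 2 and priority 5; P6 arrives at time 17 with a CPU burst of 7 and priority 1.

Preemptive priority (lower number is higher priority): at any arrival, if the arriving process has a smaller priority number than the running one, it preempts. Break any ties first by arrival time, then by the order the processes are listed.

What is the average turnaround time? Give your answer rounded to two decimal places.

22.83

Schedule: | idle 0-8 | P1 8-9 | P2 9-10 | P3 10-17 | P6 17-24 | P3 24-30 | P4 30-32 | P2 32-35 | P5 35-37 | P1 37-54 |
Completion: P1=54  P2=35  P3=30  P4=32  P5=37  P6=24
Turnaround (C−A): P1=46  P2=26  P3=20  P4=17  P5=21  P6=7
Turnaround times: P1=46, P2=26, P3=20, P4=17, P5=21, P6=7
Average turnaround = (46+26+20+17+21+7) / 6 = 137/6 = 22.83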